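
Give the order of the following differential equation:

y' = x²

The order is 1 (highest derivative is of order 1).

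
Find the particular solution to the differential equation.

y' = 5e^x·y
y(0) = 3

General solution: y = Ce^(5e^x)
Applying IC y(0) = 3:
Particular solution: y = 3e^(5(e^x - 1))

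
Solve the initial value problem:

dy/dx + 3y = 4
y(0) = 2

General solution: y = 4/3 + Ce^(-3x)
Applying y(0) = 2: C = 2 - 4/3 = 2/3
Particular solution: y = 4/3 + (2/3)e^(-3x)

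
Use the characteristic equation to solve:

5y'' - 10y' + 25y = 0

Characteristic equation: 5r² - 10r + 25 = 0
Divide by 5: r² - 2r + 5 = 0
Roots: r = 1 ± 2i (complex conjugates)
General solution: y = e^x(C₁cos(2x) + C₂sin(2x))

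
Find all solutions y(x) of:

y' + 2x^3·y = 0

Using integrating factor method:

General solution: y = Ce^(-x^4/2)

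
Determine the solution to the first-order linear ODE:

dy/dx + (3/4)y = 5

Using integrating factor method:

General solution: y = 20/3 + Ce^(-3x/4)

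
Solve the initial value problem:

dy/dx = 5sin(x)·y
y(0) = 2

General solution: y = Ce^(-5cos(x))
Applying IC y(0) = 2:
Particular solution: y = 2e^(5(1-cos(x)))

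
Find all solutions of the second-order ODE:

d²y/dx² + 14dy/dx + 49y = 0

Characteristic equation: r² + 14r + 49 = 0
Factored: (r + 7)² = 0
Repeated root: r = -7
General solution: y = (C₁ + C₂x)e^(-7x)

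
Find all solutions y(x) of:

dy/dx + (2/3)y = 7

Using integrating factor method:

General solution: y = 21/2 + Ce^(-2x/3)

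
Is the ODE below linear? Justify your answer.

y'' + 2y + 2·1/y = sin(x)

No. Nonlinear (1/y term)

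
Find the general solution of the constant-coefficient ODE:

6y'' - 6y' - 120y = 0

Characteristic equation: 6r² - 6r - 120 = 0
Divide by 6: r² - r - 20 = 0
Roots: r = 5, -4 (distinct real)
General solution: y = C₁e^(5x) + C₂e^(-4x)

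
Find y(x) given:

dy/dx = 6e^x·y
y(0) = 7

General solution: y = Ce^(6e^x)
Applying IC y(0) = 7:
Particular solution: y = 7e^(6(e^x - 1))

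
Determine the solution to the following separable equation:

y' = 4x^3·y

Separating variables and integrating:
ln|y| = x^4 + C

General solution: y = Ce^(x^4)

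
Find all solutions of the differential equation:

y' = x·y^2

Separating variables and integrating:
-1/y = x^2/2 + C

General solution: y^-1 = (-1/2)x^2 + C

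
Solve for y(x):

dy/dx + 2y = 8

Using integrating factor method:

General solution: y = 4 + Ce^(-2x)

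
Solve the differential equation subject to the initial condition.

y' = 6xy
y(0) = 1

General solution: y = Ce^(3x²)
Applying IC y(0) = 1:
Particular solution: y = e^(3x²)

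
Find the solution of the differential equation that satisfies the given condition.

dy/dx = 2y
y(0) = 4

General solution: y = Ce^(2x)
Applying IC y(0) = 4:
Particular solution: y = 4e^(2x)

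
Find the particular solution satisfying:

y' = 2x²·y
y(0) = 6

General solution: y = Ce^(2x³/3)
Applying IC y(0) = 6:
Particular solution: y = 6e^(2x³/3)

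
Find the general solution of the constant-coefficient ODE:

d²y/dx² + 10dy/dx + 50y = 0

Characteristic equation: r² + 10r + 50 = 0
Roots: r = -5 ± 5i (complex conjugates)
General solution: y = e^(-5x)(C₁cos(5x) + C₂sin(5x))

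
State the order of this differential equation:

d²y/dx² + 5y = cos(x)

The order is 2 (highest derivative is of order 2).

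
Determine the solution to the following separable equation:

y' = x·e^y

Separating variables and integrating:
-e^(-y) = x²/2 + C

General solution: y = -ln(C - x²/2)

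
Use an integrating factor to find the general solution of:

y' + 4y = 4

Using integrating factor method:

General solution: y = 1 + Ce^(-4x)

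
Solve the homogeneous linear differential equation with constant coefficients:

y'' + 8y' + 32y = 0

Characteristic equation: r² + 8r + 32 = 0
Roots: r = -4 ± 4i (complex conjugates)
General solution: y = e^(-4x)(C₁cos(4x) + C₂sin(4x))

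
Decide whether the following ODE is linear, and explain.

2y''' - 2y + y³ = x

Nonlinear (y³ term)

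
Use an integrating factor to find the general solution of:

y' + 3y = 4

Using integrating factor method:

General solution: y = 4/3 + Ce^(-3x)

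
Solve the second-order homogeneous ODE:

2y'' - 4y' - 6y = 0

Characteristic equation: 2r² - 4r - 6 = 0
Divide by 2: r² - 2r - 3 = 0
Roots: r = 3, -1 (distinct real)
General solution: y = C₁e^(3x) + C₂e^(-x)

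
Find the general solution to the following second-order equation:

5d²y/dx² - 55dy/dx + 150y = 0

Characteristic equation: 5r² - 55r + 150 = 0
Divide by 5: r² - 11r + 30 = 0
Roots: r = 5, 6 (distinct real)
General solution: y = C₁e^(5x) + C₂e^(6x)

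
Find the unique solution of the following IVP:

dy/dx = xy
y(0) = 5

General solution: y = Ce^(x²/2)
Applying IC y(0) = 5:
Particular solution: y = 5e^(x²/2)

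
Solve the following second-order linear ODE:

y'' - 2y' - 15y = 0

Characteristic equation: r² - 2r - 15 = 0
Roots: r = 5, -3 (distinct real)
General solution: y = C₁e^(5x) + C₂e^(-3x)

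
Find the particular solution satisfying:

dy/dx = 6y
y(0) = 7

General solution: y = Ce^(6x)
Applying IC y(0) = 7:
Particular solution: y = 7e^(6x)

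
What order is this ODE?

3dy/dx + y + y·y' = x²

The order is 1 (highest derivative is of order 1).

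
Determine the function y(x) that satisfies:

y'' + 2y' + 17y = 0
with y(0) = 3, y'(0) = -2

General solution: y = e^(-x)(C₁cos(4x) + C₂sin(4x))
Complex roots r = -1 ± 4i
Applying ICs: C₁ = 3, C₂ = 1/4
Particular solution: y = e^(-x)(3cos(4x) + (1/4)sin(4x))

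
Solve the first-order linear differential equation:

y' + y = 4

Using integrating factor method:

General solution: y = 4 + Ce^(-x)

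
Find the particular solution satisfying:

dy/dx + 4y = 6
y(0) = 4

General solution: y = 3/2 + Ce^(-4x)
Applying y(0) = 4: C = 4 - 3/2 = 5/2
Particular solution: y = 3/2 + (5/2)e^(-4x)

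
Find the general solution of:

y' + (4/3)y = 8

Using integrating factor method:

General solution: y = 6 + Ce^(-4x/3)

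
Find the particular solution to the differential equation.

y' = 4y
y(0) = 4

General solution: y = Ce^(4x)
Applying IC y(0) = 4:
Particular solution: y = 4e^(4x)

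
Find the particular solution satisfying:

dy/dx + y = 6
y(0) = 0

General solution: y = 6 + Ce^(-x)
Applying y(0) = 0: C = 0 - 6 = -6
Particular solution: y = 6 - 6e^(-x)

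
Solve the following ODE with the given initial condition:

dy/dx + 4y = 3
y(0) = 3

General solution: y = 3/4 + Ce^(-4x)
Applying y(0) = 3: C = 3 - 3/4 = 9/4
Particular solution: y = 3/4 + (9/4)e^(-4x)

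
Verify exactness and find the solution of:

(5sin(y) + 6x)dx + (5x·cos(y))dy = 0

Verify exactness: ∂M/∂y = ∂N/∂x ✓
Find F(x,y) such that ∂F/∂x = M, ∂F/∂y = N
Solution: 5x·sin(y) + 3x² = C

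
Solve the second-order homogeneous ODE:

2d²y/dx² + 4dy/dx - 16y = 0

Characteristic equation: 2r² + 4r - 16 = 0
Divide by 2: r² + 2r - 8 = 0
Roots: r = 2, -4 (distinct real)
General solution: y = C₁e^(2x) + C₂e^(-4x)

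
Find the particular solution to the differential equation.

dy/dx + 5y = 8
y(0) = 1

General solution: y = 8/5 + Ce^(-5x)
Applying y(0) = 1: C = 1 - 8/5 = -3/5
Particular solution: y = 8/5 - (3/5)e^(-5x)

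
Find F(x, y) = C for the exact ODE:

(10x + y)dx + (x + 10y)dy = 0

Verify exactness: ∂M/∂y = ∂N/∂x ✓
Find F(x,y) such that ∂F/∂x = M, ∂F/∂y = N
Solution: 5x² + xy + 5y² = C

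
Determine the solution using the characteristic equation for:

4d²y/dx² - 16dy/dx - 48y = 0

Characteristic equation: 4r² - 16r - 48 = 0
Divide by 4: r² - 4r - 12 = 0
Roots: r = 6, -2 (distinct real)
General solution: y = C₁e^(6x) + C₂e^(-2x)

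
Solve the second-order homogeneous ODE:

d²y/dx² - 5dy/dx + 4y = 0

Characteristic equation: r² - 5r + 4 = 0
Roots: r = 4, 1 (distinct real)
General solution: y = C₁e^(4x) + C₂e^x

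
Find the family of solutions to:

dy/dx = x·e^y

Separating variables and integrating:
-e^(-y) = x²/2 + C

General solution: y = -ln(C - x²/2)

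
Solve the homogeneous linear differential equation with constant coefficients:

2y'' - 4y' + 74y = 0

Characteristic equation: 2r² - 4r + 74 = 0
Divide by 2: r² - 2r + 37 = 0
Roots: r = 1 ± 6i (complex conjugates)
General solution: y = e^x(C₁cos(6x) + C₂sin(6x))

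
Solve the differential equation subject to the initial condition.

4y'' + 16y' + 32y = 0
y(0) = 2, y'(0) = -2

General solution: y = e^(-2x)(C₁cos(2x) + C₂sin(2x))
Complex roots r = -2 ± 2i
Applying ICs: C₁ = 2, C₂ = 1
Particular solution: y = e^(-2x)(2cos(2x) + sin(2x))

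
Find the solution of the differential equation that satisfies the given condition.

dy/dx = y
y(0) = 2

General solution: y = Ce^x
Applying IC y(0) = 2:
Particular solution: y = 2e^x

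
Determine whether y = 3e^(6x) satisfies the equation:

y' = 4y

Verification:
y = 3e^(6x)
y' = 18e^(6x)
But 4y = 12e^(6x)
y' ≠ 4y — the derivative does not match

No, it is not a solution.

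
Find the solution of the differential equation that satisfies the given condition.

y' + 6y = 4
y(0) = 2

General solution: y = 2/3 + Ce^(-6x)
Applying y(0) = 2: C = 2 - 2/3 = 4/3
Particular solution: y = 2/3 + (4/3)e^(-6x)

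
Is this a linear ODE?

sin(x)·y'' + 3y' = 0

Yes. Linear (y and its derivatives appear to the first power only, no products of y terms)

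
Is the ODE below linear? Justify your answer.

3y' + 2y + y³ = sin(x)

No. Nonlinear (y³ term)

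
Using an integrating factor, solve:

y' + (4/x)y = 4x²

Using integrating factor method:

General solution: y = (4/7)x^3 + Cx^(-4)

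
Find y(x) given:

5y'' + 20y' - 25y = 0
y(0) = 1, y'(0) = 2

General solution: y = C₁e^x + C₂e^(-5x)
Applying ICs: C₁ = 7/6, C₂ = -1/6
Particular solution: y = (7/6)e^x - (1/6)e^(-5x)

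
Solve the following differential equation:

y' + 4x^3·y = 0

Using integrating factor method:

General solution: y = Ce^(-x^4)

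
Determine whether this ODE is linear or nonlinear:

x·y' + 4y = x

Linear (y and its derivatives appear to the first power only, no products of y terms)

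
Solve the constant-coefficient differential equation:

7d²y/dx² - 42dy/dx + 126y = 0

Characteristic equation: 7r² - 42r + 126 = 0
Divide by 7: r² - 6r + 18 = 0
Roots: r = 3 ± 3i (complex conjugates)
General solution: y = e^(3x)(C₁cos(3x) + C₂sin(3x))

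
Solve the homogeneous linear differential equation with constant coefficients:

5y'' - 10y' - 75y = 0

Characteristic equation: 5r² - 10r - 75 = 0
Divide by 5: r² - 2r - 15 = 0
Roots: r = 5, -3 (distinct real)
General solution: y = C₁e^(5x) + C₂e^(-3x)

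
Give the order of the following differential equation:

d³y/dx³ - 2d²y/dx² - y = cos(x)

The order is 3 (highest derivative is of order 3).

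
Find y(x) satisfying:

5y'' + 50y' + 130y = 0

Characteristic equation: 5r² + 50r + 130 = 0
Divide by 5: r² + 10r + 26 = 0
Roots: r = -5 ± i (complex conjugates)
General solution: y = e^(-5x)(C₁cos(x) + C₂sin(x))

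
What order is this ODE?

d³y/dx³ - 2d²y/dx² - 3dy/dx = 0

The order is 3 (highest derivative is of order 3).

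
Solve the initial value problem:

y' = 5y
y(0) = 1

General solution: y = Ce^(5x)
Applying IC y(0) = 1:
Particular solution: y = e^(5x)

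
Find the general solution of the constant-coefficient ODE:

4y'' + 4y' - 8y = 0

Characteristic equation: 4r² + 4r - 8 = 0
Divide by 4: r² + r - 2 = 0
Roots: r = 1, -2 (distinct real)
General solution: y = C₁e^x + C₂e^(-2x)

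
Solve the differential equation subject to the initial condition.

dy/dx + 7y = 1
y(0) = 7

General solution: y = 1/7 + Ce^(-7x)
Applying y(0) = 7: C = 7 - 1/7 = 48/7
Particular solution: y = 1/7 + (48/7)e^(-7x)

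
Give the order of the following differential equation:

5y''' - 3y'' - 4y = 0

The order is 3 (highest derivative is of order 3).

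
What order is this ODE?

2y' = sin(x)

The order is 1 (highest derivative is of order 1).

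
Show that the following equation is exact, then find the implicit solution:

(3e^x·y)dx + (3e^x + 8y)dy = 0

Verify exactness: ∂M/∂y = ∂N/∂x ✓
Find F(x,y) such that ∂F/∂x = M, ∂F/∂y = N
Solution: 3e^x·y + 4y² = C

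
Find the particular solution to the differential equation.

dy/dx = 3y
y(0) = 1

General solution: y = Ce^(3x)
Applying IC y(0) = 1:
Particular solution: y = e^(3x)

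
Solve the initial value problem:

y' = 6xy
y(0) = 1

General solution: y = Ce^(3x²)
Applying IC y(0) = 1:
Particular solution: y = e^(3x²)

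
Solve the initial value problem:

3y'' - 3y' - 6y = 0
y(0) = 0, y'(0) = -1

General solution: y = C₁e^(2x) + C₂e^(-x)
Applying ICs: C₁ = -1/3, C₂ = 1/3
Particular solution: y = -(1/3)e^(2x) + (1/3)e^(-x)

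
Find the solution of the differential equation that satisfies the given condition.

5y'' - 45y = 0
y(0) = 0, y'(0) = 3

General solution: y = C₁e^(3x) + C₂e^(-3x)
Applying ICs: C₁ = 1/2, C₂ = -1/2
Particular solution: y = (1/2)e^(3x) - (1/2)e^(-3x)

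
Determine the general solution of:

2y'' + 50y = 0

Characteristic equation: 2r² + 50 = 0
Divide by 2: r² + 25 = 0
Roots: r = ±5i (complex conjugates)
General solution: y = C₁cos(5x) + C₂sin(5x)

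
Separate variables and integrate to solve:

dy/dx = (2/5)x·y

Separating variables and integrating:
ln|y| = x^2/5 + C

General solution: y = Ce^(x^2/5)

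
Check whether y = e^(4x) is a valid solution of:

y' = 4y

Verification:
y = e^(4x)
y' = 4e^(4x)
4y = 4e^(4x)
y' = 4y ✓

Yes, it is a solution.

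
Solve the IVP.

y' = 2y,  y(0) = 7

General solution: y = Ce^(2x)
Applying IC y(0) = 7:
Particular solution: y = 7e^(2x)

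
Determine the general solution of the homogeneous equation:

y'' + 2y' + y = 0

Characteristic equation: r² + 2r + 1 = 0
Factored: (r + 1)² = 0
Repeated root: r = -1
General solution: y = (C₁ + C₂x)e^(-x)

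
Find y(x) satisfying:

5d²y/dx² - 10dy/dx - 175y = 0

Characteristic equation: 5r² - 10r - 175 = 0
Divide by 5: r² - 2r - 35 = 0
Roots: r = 7, -5 (distinct real)
General solution: y = C₁e^(7x) + C₂e^(-5x)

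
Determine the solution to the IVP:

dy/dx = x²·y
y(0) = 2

General solution: y = Ce^(x³/3)
Applying IC y(0) = 2:
Particular solution: y = 2e^(x³/3)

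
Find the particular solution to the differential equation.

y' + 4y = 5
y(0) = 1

General solution: y = 5/4 + Ce^(-4x)
Applying y(0) = 1: C = 1 - 5/4 = -1/4
Particular solution: y = 5/4 - (1/4)e^(-4x)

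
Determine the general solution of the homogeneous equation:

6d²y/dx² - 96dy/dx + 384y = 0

Characteristic equation: 6r² - 96r + 384 = 0
Divide by 6: r² - 16r + 64 = 0
Factored: (r - 8)² = 0
Repeated root: r = 8
General solution: y = (C₁ + C₂x)e^(8x)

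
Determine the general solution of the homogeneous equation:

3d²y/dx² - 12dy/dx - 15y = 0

Characteristic equation: 3r² - 12r - 15 = 0
Divide by 3: r² - 4r - 5 = 0
Roots: r = 5, -1 (distinct real)
General solution: y = C₁e^(5x) + C₂e^(-x)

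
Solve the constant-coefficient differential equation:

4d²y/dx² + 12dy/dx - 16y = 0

Characteristic equation: 4r² + 12r - 16 = 0
Divide by 4: r² + 3r - 4 = 0
Roots: r = 1, -4 (distinct real)
General solution: y = C₁e^x + C₂e^(-4x)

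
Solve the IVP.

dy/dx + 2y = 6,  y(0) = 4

General solution: y = 3 + Ce^(-2x)
Applying y(0) = 4: C = 4 - 3 = 1
Particular solution: y = 3 + e^(-2x)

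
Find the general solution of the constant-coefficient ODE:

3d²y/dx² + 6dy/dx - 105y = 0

Characteristic equation: 3r² + 6r - 105 = 0
Divide by 3: r² + 2r - 35 = 0
Roots: r = 5, -7 (distinct real)
General solution: y = C₁e^(5x) + C₂e^(-7x)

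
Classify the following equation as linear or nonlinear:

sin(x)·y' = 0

Linear (y and its derivatives appear to the first power only, no products of y terms)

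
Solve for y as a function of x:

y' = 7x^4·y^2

Separating variables and integrating:
-1/y = 7x^5/5 + C

General solution: y^-1 = (-7/5)x^5 + C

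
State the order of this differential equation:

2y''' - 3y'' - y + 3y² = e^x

The order is 3 (highest derivative is of order 3).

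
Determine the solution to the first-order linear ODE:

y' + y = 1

Using integrating factor method:

General solution: y = 1 + Ce^(-x)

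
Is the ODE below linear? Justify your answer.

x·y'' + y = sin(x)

Yes. Linear (y and its derivatives appear to the first power only, no products of y terms)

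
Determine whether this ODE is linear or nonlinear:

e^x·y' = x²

Linear (y and its derivatives appear to the first power only, no products of y terms)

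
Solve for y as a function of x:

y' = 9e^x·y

Separating variables and integrating:
ln|y| = 9e^x + C

General solution: y = Ce^(9e^x)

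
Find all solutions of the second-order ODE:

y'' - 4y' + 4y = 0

Characteristic equation: r² - 4r + 4 = 0
Factored: (r - 2)² = 0
Repeated root: r = 2
General solution: y = (C₁ + C₂x)e^(2x)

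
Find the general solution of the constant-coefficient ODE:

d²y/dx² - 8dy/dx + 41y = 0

Characteristic equation: r² - 8r + 41 = 0
Roots: r = 4 ± 5i (complex conjugates)
General solution: y = e^(4x)(C₁cos(5x) + C₂sin(5x))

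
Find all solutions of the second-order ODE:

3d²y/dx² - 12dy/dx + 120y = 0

Characteristic equation: 3r² - 12r + 120 = 0
Divide by 3: r² - 4r + 40 = 0
Roots: r = 2 ± 6i (complex conjugates)
General solution: y = e^(2x)(C₁cos(6x) + C₂sin(6x))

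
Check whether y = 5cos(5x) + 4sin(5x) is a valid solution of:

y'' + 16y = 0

Verification:
y'' = -125cos(5x) - 100sin(5x)
y'' + 16y ≠ 0 (frequency mismatch: got 25 instead of 16)

No, it is not a solution.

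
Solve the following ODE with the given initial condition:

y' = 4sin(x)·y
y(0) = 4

General solution: y = Ce^(-4cos(x))
Applying IC y(0) = 4:
Particular solution: y = 4e^(4(1-cos(x)))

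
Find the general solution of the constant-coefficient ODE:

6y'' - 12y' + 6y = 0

Characteristic equation: 6r² - 12r + 6 = 0
Divide by 6: r² - 2r + 1 = 0
Factored: (r - 1)² = 0
Repeated root: r = 1
General solution: y = (C₁ + C₂x)e^x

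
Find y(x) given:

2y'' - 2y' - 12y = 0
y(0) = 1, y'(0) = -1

General solution: y = C₁e^(3x) + C₂e^(-2x)
Applying ICs: C₁ = 1/5, C₂ = 4/5
Particular solution: y = (1/5)e^(3x) + (4/5)e^(-2x)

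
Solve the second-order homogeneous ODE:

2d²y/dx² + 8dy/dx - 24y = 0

Characteristic equation: 2r² + 8r - 24 = 0
Divide by 2: r² + 4r - 12 = 0
Roots: r = 2, -6 (distinct real)
General solution: y = C₁e^(2x) + C₂e^(-6x)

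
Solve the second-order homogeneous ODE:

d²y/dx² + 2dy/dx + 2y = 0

Characteristic equation: r² + 2r + 2 = 0
Roots: r = -1 ± i (complex conjugates)
General solution: y = e^(-x)(C₁cos(x) + C₂sin(x))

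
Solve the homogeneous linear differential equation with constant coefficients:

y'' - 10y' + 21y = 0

Characteristic equation: r² - 10r + 21 = 0
Roots: r = 7, 3 (distinct real)
General solution: y = C₁e^(7x) + C₂e^(3x)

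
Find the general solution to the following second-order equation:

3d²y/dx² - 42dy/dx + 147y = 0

Characteristic equation: 3r² - 42r + 147 = 0
Divide by 3: r² - 14r + 49 = 0
Factored: (r - 7)² = 0
Repeated root: r = 7
General solution: y = (C₁ + C₂x)e^(7x)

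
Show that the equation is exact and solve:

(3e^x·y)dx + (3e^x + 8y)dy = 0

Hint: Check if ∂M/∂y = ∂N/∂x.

Verify exactness: ∂M/∂y = ∂N/∂x ✓
Find F(x,y) such that ∂F/∂x = M, ∂F/∂y = N
Solution: 3e^x·y + 4y² = C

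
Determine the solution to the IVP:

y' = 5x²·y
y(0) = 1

General solution: y = Ce^(5x³/3)
Applying IC y(0) = 1:
Particular solution: y = e^(5x³/3)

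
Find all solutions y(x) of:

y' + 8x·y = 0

Using integrating factor method:

General solution: y = Ce^(-4x^2)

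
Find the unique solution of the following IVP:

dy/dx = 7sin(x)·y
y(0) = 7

General solution: y = Ce^(-7cos(x))
Applying IC y(0) = 7:
Particular solution: y = 7e^(7(1-cos(x)))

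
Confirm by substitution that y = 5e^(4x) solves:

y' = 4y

Verification:
y = 5e^(4x)
y' = 20e^(4x)
4y = 20e^(4x)
y' = 4y ✓

Yes, it is a solution.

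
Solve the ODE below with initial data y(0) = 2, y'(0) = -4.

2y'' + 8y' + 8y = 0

General solution: y = (C₁ + C₂x)e^(-2x)
Repeated root r = -2
Applying ICs: C₁ = 2, C₂ = 0
Particular solution: y = 2e^(-2x)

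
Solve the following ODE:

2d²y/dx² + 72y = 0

Characteristic equation: 2r² + 72 = 0
Divide by 2: r² + 36 = 0
Roots: r = ±6i (complex conjugates)
General solution: y = C₁cos(6x) + C₂sin(6x)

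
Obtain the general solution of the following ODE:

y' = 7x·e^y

Separating variables and integrating:
-e^(-y) = 7x²/2 + C

General solution: y = -ln(C - 7x²/2)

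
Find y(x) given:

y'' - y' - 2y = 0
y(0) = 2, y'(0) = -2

General solution: y = C₁e^(2x) + C₂e^(-x)
Applying ICs: C₁ = 0, C₂ = 2
Particular solution: y = 2e^(-x)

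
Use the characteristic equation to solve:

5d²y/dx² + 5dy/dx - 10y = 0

Characteristic equation: 5r² + 5r - 10 = 0
Divide by 5: r² + r - 2 = 0
Roots: r = 1, -2 (distinct real)
General solution: y = C₁e^x + C₂e^(-2x)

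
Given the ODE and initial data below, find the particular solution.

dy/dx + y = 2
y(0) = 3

General solution: y = 2 + Ce^(-x)
Applying y(0) = 3: C = 3 - 2 = 1
Particular solution: y = 2 + e^(-x)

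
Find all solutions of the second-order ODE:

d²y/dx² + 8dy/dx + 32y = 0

Characteristic equation: r² + 8r + 32 = 0
Roots: r = -4 ± 4i (complex conjugates)
General solution: y = e^(-4x)(C₁cos(4x) + C₂sin(4x))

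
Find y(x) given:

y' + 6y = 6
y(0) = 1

General solution: y = 1 + Ce^(-6x)
Applying y(0) = 1: C = 1 - 1 = 0
Particular solution: y = 1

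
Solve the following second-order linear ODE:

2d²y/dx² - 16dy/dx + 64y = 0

Characteristic equation: 2r² - 16r + 64 = 0
Divide by 2: r² - 8r + 32 = 0
Roots: r = 4 ± 4i (complex conjugates)
General solution: y = e^(4x)(C₁cos(4x) + C₂sin(4x))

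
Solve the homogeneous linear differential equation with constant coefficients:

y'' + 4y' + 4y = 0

Characteristic equation: r² + 4r + 4 = 0
Factored: (r + 2)² = 0
Repeated root: r = -2
General solution: y = (C₁ + C₂x)e^(-2x)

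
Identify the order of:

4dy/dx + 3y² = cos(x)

The order is 1 (highest derivative is of order 1).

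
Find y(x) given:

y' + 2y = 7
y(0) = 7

General solution: y = 7/2 + Ce^(-2x)
Applying y(0) = 7: C = 7 - 7/2 = 7/2
Particular solution: y = 7/2 + (7/2)e^(-2x)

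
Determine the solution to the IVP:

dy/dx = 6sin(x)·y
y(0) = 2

General solution: y = Ce^(-6cos(x))
Applying IC y(0) = 2:
Particular solution: y = 2e^(6(1-cos(x)))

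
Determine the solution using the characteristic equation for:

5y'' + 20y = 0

Characteristic equation: 5r² + 20 = 0
Divide by 5: r² + 4 = 0
Roots: r = ±2i (complex conjugates)
General solution: y = C₁cos(2x) + C₂sin(2x)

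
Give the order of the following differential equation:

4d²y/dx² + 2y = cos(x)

The order is 2 (highest derivative is of order 2).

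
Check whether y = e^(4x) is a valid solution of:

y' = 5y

Verification:
y = e^(4x)
y' = 4e^(4x)
But 5y = 5e^(4x)
y' ≠ 5y — the derivative does not match

No, it is not a solution.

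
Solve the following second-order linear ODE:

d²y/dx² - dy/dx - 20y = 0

Characteristic equation: r² - r - 20 = 0
Roots: r = 5, -4 (distinct real)
General solution: y = C₁e^(5x) + C₂e^(-4x)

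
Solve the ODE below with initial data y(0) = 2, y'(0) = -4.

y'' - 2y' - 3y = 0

General solution: y = C₁e^(3x) + C₂e^(-x)
Applying ICs: C₁ = -1/2, C₂ = 5/2
Particular solution: y = -(1/2)e^(3x) + (5/2)e^(-x)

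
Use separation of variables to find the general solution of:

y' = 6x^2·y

Separating variables and integrating:
ln|y| = 2x^3 + C

General solution: y = Ce^(2x^3)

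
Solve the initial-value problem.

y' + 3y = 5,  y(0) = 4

General solution: y = 5/3 + Ce^(-3x)
Applying y(0) = 4: C = 4 - 5/3 = 7/3
Particular solution: y = 5/3 + (7/3)e^(-3x)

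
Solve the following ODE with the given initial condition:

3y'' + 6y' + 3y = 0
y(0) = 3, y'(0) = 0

General solution: y = (C₁ + C₂x)e^(-x)
Repeated root r = -1
Applying ICs: C₁ = 3, C₂ = 3
Particular solution: y = (3 + 3x)e^(-x)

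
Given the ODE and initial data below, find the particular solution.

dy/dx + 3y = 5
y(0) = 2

General solution: y = 5/3 + Ce^(-3x)
Applying y(0) = 2: C = 2 - 5/3 = 1/3
Particular solution: y = 5/3 + (1/3)e^(-3x)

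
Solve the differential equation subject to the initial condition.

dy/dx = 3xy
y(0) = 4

General solution: y = Ce^(3x²/2)
Applying IC y(0) = 4:
Particular solution: y = 4e^(3x²/2)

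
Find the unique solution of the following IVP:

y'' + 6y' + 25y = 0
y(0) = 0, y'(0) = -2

General solution: y = e^(-3x)(C₁cos(4x) + C₂sin(4x))
Complex roots r = -3 ± 4i
Applying ICs: C₁ = 0, C₂ = -1/2
Particular solution: y = e^(-3x)(-(1/2)sin(4x))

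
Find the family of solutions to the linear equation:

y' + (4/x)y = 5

Using integrating factor method:

General solution: y = x + Cx^(-4)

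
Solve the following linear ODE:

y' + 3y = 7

Using integrating factor method:

General solution: y = 7/3 + Ce^(-3x)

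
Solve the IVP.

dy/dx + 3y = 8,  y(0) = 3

General solution: y = 8/3 + Ce^(-3x)
Applying y(0) = 3: C = 3 - 8/3 = 1/3
Particular solution: y = 8/3 + (1/3)e^(-3x)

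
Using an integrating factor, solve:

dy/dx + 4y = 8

Using integrating factor method:

General solution: y = 2 + Ce^(-4x)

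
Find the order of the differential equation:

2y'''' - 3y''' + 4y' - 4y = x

The order is 4 (highest derivative is of order 4).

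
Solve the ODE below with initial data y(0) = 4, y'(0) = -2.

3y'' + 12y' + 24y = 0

General solution: y = e^(-2x)(C₁cos(2x) + C₂sin(2x))
Complex roots r = -2 ± 2i
Applying ICs: C₁ = 4, C₂ = 3
Particular solution: y = e^(-2x)(4cos(2x) + 3sin(2x))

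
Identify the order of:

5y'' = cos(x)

The order is 2 (highest derivative is of order 2).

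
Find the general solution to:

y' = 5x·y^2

Separating variables and integrating:
-1/y = 5x^2/2 + C

General solution: y^-1 = (-5/2)x^2 + C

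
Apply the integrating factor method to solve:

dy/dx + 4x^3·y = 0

Using integrating factor method:

General solution: y = Ce^(-x^4)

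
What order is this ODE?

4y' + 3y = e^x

The order is 1 (highest derivative is of order 1).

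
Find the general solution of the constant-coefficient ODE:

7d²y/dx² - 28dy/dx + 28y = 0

Characteristic equation: 7r² - 28r + 28 = 0
Divide by 7: r² - 4r + 4 = 0
Factored: (r - 2)² = 0
Repeated root: r = 2
General solution: y = (C₁ + C₂x)e^(2x)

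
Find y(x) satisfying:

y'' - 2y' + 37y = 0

Characteristic equation: r² - 2r + 37 = 0
Roots: r = 1 ± 6i (complex conjugates)
General solution: y = e^x(C₁cos(6x) + C₂sin(6x))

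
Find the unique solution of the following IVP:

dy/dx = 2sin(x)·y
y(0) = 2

General solution: y = Ce^(-2cos(x))
Applying IC y(0) = 2:
Particular solution: y = 2e^(2(1-cos(x)))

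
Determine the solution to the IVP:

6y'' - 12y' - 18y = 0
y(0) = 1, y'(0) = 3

General solution: y = C₁e^(3x) + C₂e^(-x)
Applying ICs: C₁ = 1, C₂ = 0
Particular solution: y = e^(3x)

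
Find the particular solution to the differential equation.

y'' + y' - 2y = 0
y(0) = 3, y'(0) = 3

General solution: y = C₁e^x + C₂e^(-2x)
Applying ICs: C₁ = 3, C₂ = 0
Particular solution: y = 3e^x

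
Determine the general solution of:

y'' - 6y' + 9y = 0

Characteristic equation: r² - 6r + 9 = 0
Factored: (r - 3)² = 0
Repeated root: r = 3
General solution: y = (C₁ + C₂x)e^(3x)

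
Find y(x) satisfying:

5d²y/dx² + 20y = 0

Characteristic equation: 5r² + 20 = 0
Divide by 5: r² + 4 = 0
Roots: r = ±2i (complex conjugates)
General solution: y = C₁cos(2x) + C₂sin(2x)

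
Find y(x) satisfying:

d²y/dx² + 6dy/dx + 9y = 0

Characteristic equation: r² + 6r + 9 = 0
Factored: (r + 3)² = 0
Repeated root: r = -3
General solution: y = (C₁ + C₂x)e^(-3x)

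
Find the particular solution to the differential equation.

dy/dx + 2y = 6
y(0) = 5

General solution: y = 3 + Ce^(-2x)
Applying y(0) = 5: C = 5 - 3 = 2
Particular solution: y = 3 + 2e^(-2x)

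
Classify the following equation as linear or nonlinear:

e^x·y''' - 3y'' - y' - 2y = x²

Linear (y and its derivatives appear to the first power only, no products of y terms)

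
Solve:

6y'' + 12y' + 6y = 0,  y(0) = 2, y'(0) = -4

General solution: y = (C₁ + C₂x)e^(-x)
Repeated root r = -1
Applying ICs: C₁ = 2, C₂ = -2
Particular solution: y = (2 - 2x)e^(-x)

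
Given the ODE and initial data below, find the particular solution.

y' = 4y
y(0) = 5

General solution: y = Ce^(4x)
Applying IC y(0) = 5:
Particular solution: y = 5e^(4x)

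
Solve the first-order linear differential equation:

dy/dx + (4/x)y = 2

Using integrating factor method:

General solution: y = (2/5)x + Cx^(-4)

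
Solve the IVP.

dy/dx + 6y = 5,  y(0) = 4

General solution: y = 5/6 + Ce^(-6x)
Applying y(0) = 4: C = 4 - 5/6 = 19/6
Particular solution: y = 5/6 + (19/6)e^(-6x)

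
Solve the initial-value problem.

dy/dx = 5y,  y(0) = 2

General solution: y = Ce^(5x)
Applying IC y(0) = 2:
Particular solution: y = 2e^(5x)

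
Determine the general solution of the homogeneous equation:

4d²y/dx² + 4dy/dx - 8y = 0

Characteristic equation: 4r² + 4r - 8 = 0
Divide by 4: r² + r - 2 = 0
Roots: r = 1, -2 (distinct real)
General solution: y = C₁e^x + C₂e^(-2x)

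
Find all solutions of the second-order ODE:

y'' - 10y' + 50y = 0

Characteristic equation: r² - 10r + 50 = 0
Roots: r = 5 ± 5i (complex conjugates)
General solution: y = e^(5x)(C₁cos(5x) + C₂sin(5x))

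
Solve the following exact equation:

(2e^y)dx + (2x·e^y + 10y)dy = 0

Verify exactness: ∂M/∂y = ∂N/∂x ✓
Find F(x,y) such that ∂F/∂x = M, ∂F/∂y = N
Solution: 2x·e^y + 5y² = C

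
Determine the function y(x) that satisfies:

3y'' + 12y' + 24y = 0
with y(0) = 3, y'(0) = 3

General solution: y = e^(-2x)(C₁cos(2x) + C₂sin(2x))
Complex roots r = -2 ± 2i
Applying ICs: C₁ = 3, C₂ = 9/2
Particular solution: y = e^(-2x)(3cos(2x) + (9/2)sin(2x))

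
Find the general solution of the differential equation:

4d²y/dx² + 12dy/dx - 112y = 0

Characteristic equation: 4r² + 12r - 112 = 0
Divide by 4: r² + 3r - 28 = 0
Roots: r = 4, -7 (distinct real)
General solution: y = C₁e^(4x) + C₂e^(-7x)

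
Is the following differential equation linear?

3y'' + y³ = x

No. Nonlinear (y³ term)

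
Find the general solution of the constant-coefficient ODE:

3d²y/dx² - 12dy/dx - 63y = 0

Characteristic equation: 3r² - 12r - 63 = 0
Divide by 3: r² - 4r - 21 = 0
Roots: r = 7, -3 (distinct real)
General solution: y = C₁e^(7x) + C₂e^(-3x)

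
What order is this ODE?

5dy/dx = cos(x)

The order is 1 (highest derivative is of order 1).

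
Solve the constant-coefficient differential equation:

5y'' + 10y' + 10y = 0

Characteristic equation: 5r² + 10r + 10 = 0
Divide by 5: r² + 2r + 2 = 0
Roots: r = -1 ± i (complex conjugates)
General solution: y = e^(-x)(C₁cos(x) + C₂sin(x))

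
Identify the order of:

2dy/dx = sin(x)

The order is 1 (highest derivative is of order 1).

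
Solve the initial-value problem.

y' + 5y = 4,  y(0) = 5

General solution: y = 4/5 + Ce^(-5x)
Applying y(0) = 5: C = 5 - 4/5 = 21/5
Particular solution: y = 4/5 + (21/5)e^(-5x)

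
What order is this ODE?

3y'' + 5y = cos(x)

The order is 2 (highest derivative is of order 2).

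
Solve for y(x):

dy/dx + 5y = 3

Using integrating factor method:

General solution: y = 3/5 + Ce^(-5x)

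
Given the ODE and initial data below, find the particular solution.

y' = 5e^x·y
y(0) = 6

General solution: y = Ce^(5e^x)
Applying IC y(0) = 6:
Particular solution: y = 6e^(5(e^x - 1))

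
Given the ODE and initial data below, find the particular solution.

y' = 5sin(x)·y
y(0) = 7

General solution: y = Ce^(-5cos(x))
Applying IC y(0) = 7:
Particular solution: y = 7e^(5(1-cos(x)))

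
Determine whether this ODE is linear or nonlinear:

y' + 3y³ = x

Nonlinear (y³ term)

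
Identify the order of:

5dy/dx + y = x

The order is 1 (highest derivative is of order 1).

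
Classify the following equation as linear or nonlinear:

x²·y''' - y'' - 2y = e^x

Linear (y and its derivatives appear to the first power only, no products of y terms)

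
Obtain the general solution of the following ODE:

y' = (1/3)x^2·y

Separating variables and integrating:
ln|y| = x^3/9 + C

General solution: y = Ce^(x^3/9)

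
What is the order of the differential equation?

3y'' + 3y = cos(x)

The order is 2 (highest derivative is of order 2).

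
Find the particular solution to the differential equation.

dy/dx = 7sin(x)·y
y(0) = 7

General solution: y = Ce^(-7cos(x))
Applying IC y(0) = 7:
Particular solution: y = 7e^(7(1-cos(x)))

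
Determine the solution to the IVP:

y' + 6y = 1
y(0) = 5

General solution: y = 1/6 + Ce^(-6x)
Applying y(0) = 5: C = 5 - 1/6 = 29/6
Particular solution: y = 1/6 + (29/6)e^(-6x)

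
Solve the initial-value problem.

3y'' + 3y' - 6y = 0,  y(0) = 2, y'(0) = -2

General solution: y = C₁e^x + C₂e^(-2x)
Applying ICs: C₁ = 2/3, C₂ = 4/3
Particular solution: y = (2/3)e^x + (4/3)e^(-2x)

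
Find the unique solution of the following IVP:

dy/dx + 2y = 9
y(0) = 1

General solution: y = 9/2 + Ce^(-2x)
Applying y(0) = 1: C = 1 - 9/2 = -7/2
Particular solution: y = 9/2 - (7/2)e^(-2x)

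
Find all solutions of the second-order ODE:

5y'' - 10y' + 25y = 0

Characteristic equation: 5r² - 10r + 25 = 0
Divide by 5: r² - 2r + 5 = 0
Roots: r = 1 ± 2i (complex conjugates)
General solution: y = e^x(C₁cos(2x) + C₂sin(2x))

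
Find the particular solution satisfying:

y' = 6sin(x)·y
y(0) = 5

General solution: y = Ce^(-6cos(x))
Applying IC y(0) = 5:
Particular solution: y = 5e^(6(1-cos(x)))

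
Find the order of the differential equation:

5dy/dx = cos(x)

The order is 1 (highest derivative is of order 1).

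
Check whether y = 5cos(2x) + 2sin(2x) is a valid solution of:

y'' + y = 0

Verification:
y'' = -20cos(2x) - 8sin(2x)
y'' + y ≠ 0 (frequency mismatch: got 4 instead of 1)

No, it is not a solution.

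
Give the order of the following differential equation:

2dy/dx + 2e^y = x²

The order is 1 (highest derivative is of order 1).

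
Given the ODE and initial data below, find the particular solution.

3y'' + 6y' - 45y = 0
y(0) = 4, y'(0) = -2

General solution: y = C₁e^(3x) + C₂e^(-5x)
Applying ICs: C₁ = 9/4, C₂ = 7/4
Particular solution: y = (9/4)e^(3x) + (7/4)e^(-5x)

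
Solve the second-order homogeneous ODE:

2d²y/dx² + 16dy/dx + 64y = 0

Characteristic equation: 2r² + 16r + 64 = 0
Divide by 2: r² + 8r + 32 = 0
Roots: r = -4 ± 4i (complex conjugates)
General solution: y = e^(-4x)(C₁cos(4x) + C₂sin(4x))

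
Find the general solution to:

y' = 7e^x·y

Separating variables and integrating:
ln|y| = 7e^x + C

General solution: y = Ce^(7e^x)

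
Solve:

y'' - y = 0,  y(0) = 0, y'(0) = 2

General solution: y = C₁e^x + C₂e^(-x)
Applying ICs: C₁ = 1, C₂ = -1
Particular solution: y = e^x - e^(-x)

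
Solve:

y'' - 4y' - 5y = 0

Characteristic equation: r² - 4r - 5 = 0
Roots: r = 5, -1 (distinct real)
General solution: y = C₁e^(5x) + C₂e^(-x)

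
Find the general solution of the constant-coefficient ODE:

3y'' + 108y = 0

Characteristic equation: 3r² + 108 = 0
Divide by 3: r² + 36 = 0
Roots: r = ±6i (complex conjugates)
General solution: y = C₁cos(6x) + C₂sin(6x)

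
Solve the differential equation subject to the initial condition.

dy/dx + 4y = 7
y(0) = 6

General solution: y = 7/4 + Ce^(-4x)
Applying y(0) = 6: C = 6 - 7/4 = 17/4
Particular solution: y = 7/4 + (17/4)e^(-4x)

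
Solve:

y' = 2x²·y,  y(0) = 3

General solution: y = Ce^(2x³/3)
Applying IC y(0) = 3:
Particular solution: y = 3e^(2x³/3)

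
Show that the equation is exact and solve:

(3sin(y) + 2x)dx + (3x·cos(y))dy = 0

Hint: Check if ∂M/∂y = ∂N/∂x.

Verify exactness: ∂M/∂y = ∂N/∂x ✓
Find F(x,y) such that ∂F/∂x = M, ∂F/∂y = N
Solution: 3x·sin(y) + x² = C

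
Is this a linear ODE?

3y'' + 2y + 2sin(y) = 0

No. Nonlinear (sin(y) is nonlinear in y)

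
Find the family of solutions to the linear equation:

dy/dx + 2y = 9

Using integrating factor method:

General solution: y = 9/2 + Ce^(-2x)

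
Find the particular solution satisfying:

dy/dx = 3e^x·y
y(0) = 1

General solution: y = Ce^(3e^x)
Applying IC y(0) = 1:
Particular solution: y = e^(3(e^x - 1))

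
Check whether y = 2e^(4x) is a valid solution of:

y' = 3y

Verification:
y = 2e^(4x)
y' = 8e^(4x)
But 3y = 6e^(4x)
y' ≠ 3y — the derivative does not match

No, it is not a solution.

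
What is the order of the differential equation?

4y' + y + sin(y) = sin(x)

The order is 1 (highest derivative is of order 1).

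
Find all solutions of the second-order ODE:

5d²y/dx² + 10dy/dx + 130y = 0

Characteristic equation: 5r² + 10r + 130 = 0
Divide by 5: r² + 2r + 26 = 0
Roots: r = -1 ± 5i (complex conjugates)
General solution: y = e^(-x)(C₁cos(5x) + C₂sin(5x))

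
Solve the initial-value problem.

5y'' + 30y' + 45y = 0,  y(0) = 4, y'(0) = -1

General solution: y = (C₁ + C₂x)e^(-3x)
Repeated root r = -3
Applying ICs: C₁ = 4, C₂ = 11
Particular solution: y = (4 + 11x)e^(-3x)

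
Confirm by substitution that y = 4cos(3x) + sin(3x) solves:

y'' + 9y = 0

Verification:
y'' = -36cos(3x) - 9sin(3x)
y'' + 9y = 0 ✓

Yes, it is a solution.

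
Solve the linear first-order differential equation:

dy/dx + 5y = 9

Using integrating factor method:

General solution: y = 9/5 + Ce^(-5x)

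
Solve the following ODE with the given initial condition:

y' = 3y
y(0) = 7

General solution: y = Ce^(3x)
Applying IC y(0) = 7:
Particular solution: y = 7e^(3x)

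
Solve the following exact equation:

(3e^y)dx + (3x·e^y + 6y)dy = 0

Verify exactness: ∂M/∂y = ∂N/∂x ✓
Find F(x,y) such that ∂F/∂x = M, ∂F/∂y = N
Solution: 3x·e^y + 3y² = C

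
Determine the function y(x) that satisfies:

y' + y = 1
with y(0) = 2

General solution: y = 1 + Ce^(-x)
Applying y(0) = 2: C = 2 - 1 = 1
Particular solution: y = 1 + e^(-x)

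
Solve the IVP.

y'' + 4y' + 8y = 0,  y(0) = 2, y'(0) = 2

General solution: y = e^(-2x)(C₁cos(2x) + C₂sin(2x))
Complex roots r = -2 ± 2i
Applying ICs: C₁ = 2, C₂ = 3
Particular solution: y = e^(-2x)(2cos(2x) + 3sin(2x))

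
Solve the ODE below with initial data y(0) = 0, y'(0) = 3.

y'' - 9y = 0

General solution: y = C₁e^(3x) + C₂e^(-3x)
Applying ICs: C₁ = 1/2, C₂ = -1/2
Particular solution: y = (1/2)e^(3x) - (1/2)e^(-3x)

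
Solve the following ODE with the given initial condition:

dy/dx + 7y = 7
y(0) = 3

General solution: y = 1 + Ce^(-7x)
Applying y(0) = 3: C = 3 - 1 = 2
Particular solution: y = 1 + 2e^(-7x)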